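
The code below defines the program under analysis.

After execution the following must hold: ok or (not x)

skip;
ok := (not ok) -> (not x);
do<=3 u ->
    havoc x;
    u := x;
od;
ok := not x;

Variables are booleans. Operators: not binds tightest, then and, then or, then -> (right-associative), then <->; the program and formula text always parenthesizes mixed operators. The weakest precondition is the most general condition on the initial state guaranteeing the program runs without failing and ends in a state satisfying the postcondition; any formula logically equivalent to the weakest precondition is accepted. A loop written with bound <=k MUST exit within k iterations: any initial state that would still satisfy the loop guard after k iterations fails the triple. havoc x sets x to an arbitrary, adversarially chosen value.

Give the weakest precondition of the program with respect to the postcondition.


Working backward. After the program, ok or (not x) must hold.
Before ok := not x: not x
Before the loop (bound <=3), unroll the exhaustion recursion (WP_0 = exit-now case; WP_j = one more guarded iteration, up to j = 3):
  WP_0: (not u) and (not x)
  WP_1: (not u) and ((not u) -> (not x))
  WP_2: (not u) and ((not u) -> (not x))
  WP_3: (not u) and ((not u) -> (not x))
So before the loop: (not u) and ((not u) -> (not x))
Before ok := (not ok) -> (not x): (not u) and ((not u) -> (not x))
Before skip: (not u) and ((not u) -> (not x))
Answer: WP = (not u) and ((not u) -> (not x))


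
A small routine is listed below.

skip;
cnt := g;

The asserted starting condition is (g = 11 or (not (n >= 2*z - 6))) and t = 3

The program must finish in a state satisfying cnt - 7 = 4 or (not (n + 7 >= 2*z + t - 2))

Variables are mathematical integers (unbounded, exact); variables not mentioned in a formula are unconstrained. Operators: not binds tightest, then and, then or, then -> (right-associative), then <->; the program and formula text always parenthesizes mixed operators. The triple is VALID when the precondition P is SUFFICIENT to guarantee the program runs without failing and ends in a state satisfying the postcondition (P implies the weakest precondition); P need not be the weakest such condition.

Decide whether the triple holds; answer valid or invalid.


Working backward. After the program, the postcondition cnt - 7 = 4 or (not (n + 7 >= 2*z + t - 2)) must hold; in canonical form it is cnt = 11 or (not (n >= t + 2*z - 9)).
Before cnt := g: g = 11 or (not (n >= t + 2*z - 9))
Before skip: g = 11 or (not (n >= t + 2*z - 9))
The weakest precondition is g = 11 or (not (n >= t + 2*z - 9)).
Check whether (g = 11 or (not (n >= 2*z - 6))) and t = 3 implies it.
Every state satisfying the precondition satisfies the weakest precondition: the implication holds.
Answer: valid


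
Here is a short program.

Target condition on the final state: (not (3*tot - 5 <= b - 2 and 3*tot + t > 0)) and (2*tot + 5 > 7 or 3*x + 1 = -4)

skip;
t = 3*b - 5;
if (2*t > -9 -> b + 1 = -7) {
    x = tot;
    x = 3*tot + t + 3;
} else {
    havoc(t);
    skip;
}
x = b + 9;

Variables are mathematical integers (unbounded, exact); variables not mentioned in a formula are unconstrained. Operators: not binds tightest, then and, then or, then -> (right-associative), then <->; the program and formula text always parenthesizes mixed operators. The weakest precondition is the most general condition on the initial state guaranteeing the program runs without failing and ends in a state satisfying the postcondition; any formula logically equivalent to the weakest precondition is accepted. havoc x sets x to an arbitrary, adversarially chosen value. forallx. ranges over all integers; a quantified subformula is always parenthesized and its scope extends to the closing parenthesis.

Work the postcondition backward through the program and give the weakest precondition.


Working backward. After the program, the postcondition (not (3*tot - 5 <= b - 2 and 3*tot + t > 0)) and (2*tot + 5 > 7 or 3*x + 1 = -4) must hold; in canonical form it is (not (3*tot <= b + 3 and t + 3*tot > 0)) and (2*tot > 2 or 3*x = -5).
Before x := b + 9: (not (3*tot <= b + 3 and t + 3*tot > 0)) and (2*tot > 2 or 3*b = -32)
Then branch requires (not (3*tot <= b + 3 and t + 3*tot > 0)) and (2*tot > 2 or 3*b = -32); else branch requires forall t_1. ((not (3*tot <= b + 3 and t_1 + 3*tot > 0)) and (2*tot > 2 or 3*b = -32)).
Before the if: ((2*t > -9 -> b = -8) -> ((not (3*tot <= b + 3 and t + 3*tot > 0)) and (2*tot > 2 or 3*b = -32))) and ((not (2*t > -9 -> b = -8)) -> (forall t_1. ((not (3*tot <= b + 3 and t_1 + 3*tot > 0)) and (2*tot > 2 or 3*b = -32))))
Before t := 3*b - 5: ((6*b > 1 -> b = -8) -> ((not (3*tot <= b + 3 and 3*b + 3*tot > 5)) and (2*tot > 2 or 3*b = -32))) and ((not (6*b > 1 -> b = -8)) -> (forall t_1. ((not (3*tot <= b + 3 and t_1 + 3*tot > 0)) and (2*tot > 2 or 3*b = -32))))
Before skip: ((6*b > 1 -> b = -8) -> ((not (3*tot <= b + 3 and 3*b + 3*tot > 5)) and (2*tot > 2 or 3*b = -32))) and ((not (6*b > 1 -> b = -8)) -> (forall t_1. ((not (3*tot <= b + 3 and t_1 + 3*tot > 0)) and (2*tot > 2 or 3*b = -32))))
Answer: WP = ((6*b > 1 -> b = -8) -> ((not (3*tot <= b + 3 and 3*b + 3*tot > 5)) and (2*tot > 2 or 3*b = -32))) and ((not (6*b > 1 -> b = -8)) -> (forall t_1. ((not (3*tot <= b + 3 and t_1 + 3*tot > 0)) and (2*tot > 2 or 3*b = -32))))


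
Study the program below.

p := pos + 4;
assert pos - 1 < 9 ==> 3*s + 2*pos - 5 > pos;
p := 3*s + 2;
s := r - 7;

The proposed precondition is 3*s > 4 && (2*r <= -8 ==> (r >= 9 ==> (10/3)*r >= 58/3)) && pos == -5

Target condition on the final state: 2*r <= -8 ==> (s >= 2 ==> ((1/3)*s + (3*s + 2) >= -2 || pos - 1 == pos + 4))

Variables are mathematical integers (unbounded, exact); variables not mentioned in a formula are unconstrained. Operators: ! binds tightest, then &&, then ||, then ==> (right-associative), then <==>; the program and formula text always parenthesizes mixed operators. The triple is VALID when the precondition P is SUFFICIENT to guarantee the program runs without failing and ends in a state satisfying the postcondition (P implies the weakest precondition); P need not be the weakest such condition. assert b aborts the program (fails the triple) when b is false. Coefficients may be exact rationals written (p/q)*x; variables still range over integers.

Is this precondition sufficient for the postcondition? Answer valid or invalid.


Working backward. After the program, the postcondition 2*r <= -8 ==> (s >= 2 ==> ((1/3)*s + (3*s + 2) >= -2 || pos - 1 == pos + 4)) must hold; in canonical form it is 2*r <= -8 ==> (s >= 2 ==> (10/3)*s >= -4).
Before s := r - 7: 2*r <= -8 ==> (r >= 9 ==> (10/3)*r >= 58/3)
Before p := 3*s + 2: 2*r <= -8 ==> (r >= 9 ==> (10/3)*r >= 58/3)
Before assert pos - 1 < 9 ==> 3*s + 2*pos - 5 > pos: (pos < 10 ==> pos + 3*s > 5) && (2*r <= -8 ==> (r >= 9 ==> (10/3)*r >= 58/3))
Before p := pos + 4: (pos < 10 ==> pos + 3*s > 5) && (2*r <= -8 ==> (r >= 9 ==> (10/3)*r >= 58/3))
The weakest precondition is (pos < 10 ==> pos + 3*s > 5) && (2*r <= -8 ==> (r >= 9 ==> (10/3)*r >= 58/3)).
Check whether 3*s > 4 && (2*r <= -8 ==> (r >= 9 ==> (10/3)*r >= 58/3)) && pos == -5 implies it.
Countermodel: at the initial state pos = -5, r = 0, s = 2, the precondition holds but the weakest precondition fails.
Answer: invalid


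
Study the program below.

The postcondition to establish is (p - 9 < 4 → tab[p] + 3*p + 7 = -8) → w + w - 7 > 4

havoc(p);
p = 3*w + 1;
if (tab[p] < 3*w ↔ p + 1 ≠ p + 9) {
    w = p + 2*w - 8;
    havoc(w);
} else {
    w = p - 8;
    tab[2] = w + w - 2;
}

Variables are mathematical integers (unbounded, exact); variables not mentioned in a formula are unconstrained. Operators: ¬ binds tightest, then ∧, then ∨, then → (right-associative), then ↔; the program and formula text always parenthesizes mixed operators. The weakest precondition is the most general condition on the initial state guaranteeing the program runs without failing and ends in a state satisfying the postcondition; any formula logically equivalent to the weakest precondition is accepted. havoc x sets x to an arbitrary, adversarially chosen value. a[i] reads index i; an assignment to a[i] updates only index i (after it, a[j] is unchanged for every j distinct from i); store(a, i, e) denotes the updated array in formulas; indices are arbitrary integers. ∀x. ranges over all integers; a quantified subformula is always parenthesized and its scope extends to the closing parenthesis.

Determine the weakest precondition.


Working backward. After the program, the postcondition (p - 9 < 4 → tab[p] + 3*p + 7 = -8) → w + w - 7 > 4 must hold; in canonical form it is (p < 13 → tab[p] + 3*p = -15) → 2*w > 11.
Then branch requires ∀w_1. ((p < 13 → tab[p] + 3*p = -15) → 2*w_1 > 11); else branch requires (p < 13 → store(tab, 2, 2*p - 18)[p] + 3*p = -15) → 2*p > 27.
Before the if: (tab[p] < 3*w → (∀w_1. ((p < 13 → tab[p] + 3*p = -15) → 2*w_1 > 11))) ∧ ((¬(tab[p] < 3*w)) → ((p < 13 → store(tab, 2, 2*p - 18)[p] + 3*p = -15) → 2*p > 27))
Before p := 3*w + 1: (tab[3*w + 1] < 3*w → (∀w_1. ((3*w < 12 → tab[3*w + 1] + 9*w = -18) → 2*w_1 > 11))) ∧ ((¬(tab[3*w + 1] < 3*w)) → ((3*w < 12 → store(tab, 2, 6*w - 16)[3*w + 1] + 9*w = -18) → 6*w > 25))
Before havoc p: (tab[3*w + 1] < 3*w → (∀w_1. ((3*w < 12 → tab[3*w + 1] + 9*w = -18) → 2*w_1 > 11))) ∧ ((¬(tab[3*w + 1] < 3*w)) → ((3*w < 12 → store(tab, 2, 6*w - 16)[3*w + 1] + 9*w = -18) → 6*w > 25))
Answer: WP = (tab[3*w + 1] < 3*w → (∀w_1. ((3*w < 12 → tab[3*w + 1] + 9*w = -18) → 2*w_1 > 11))) ∧ ((¬(tab[3*w + 1] < 3*w)) → ((3*w < 12 → store(tab, 2, 6*w - 16)[3*w + 1] + 9*w = -18) → 6*w > 25))


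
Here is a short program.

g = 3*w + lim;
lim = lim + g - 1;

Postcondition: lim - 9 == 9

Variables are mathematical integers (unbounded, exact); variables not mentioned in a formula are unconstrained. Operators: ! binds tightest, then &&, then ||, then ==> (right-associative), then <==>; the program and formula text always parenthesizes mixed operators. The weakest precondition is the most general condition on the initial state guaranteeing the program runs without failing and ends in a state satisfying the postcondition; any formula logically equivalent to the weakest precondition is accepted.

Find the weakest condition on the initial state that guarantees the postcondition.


Working backward. After the program, the postcondition lim - 9 == 9 must hold; in canonical form it is lim == 18.
Before lim := lim + g - 1: g + lim == 19
Before g := 3*w + lim: 2*lim + 3*w == 19
Answer: WP = 2*lim + 3*w == 19


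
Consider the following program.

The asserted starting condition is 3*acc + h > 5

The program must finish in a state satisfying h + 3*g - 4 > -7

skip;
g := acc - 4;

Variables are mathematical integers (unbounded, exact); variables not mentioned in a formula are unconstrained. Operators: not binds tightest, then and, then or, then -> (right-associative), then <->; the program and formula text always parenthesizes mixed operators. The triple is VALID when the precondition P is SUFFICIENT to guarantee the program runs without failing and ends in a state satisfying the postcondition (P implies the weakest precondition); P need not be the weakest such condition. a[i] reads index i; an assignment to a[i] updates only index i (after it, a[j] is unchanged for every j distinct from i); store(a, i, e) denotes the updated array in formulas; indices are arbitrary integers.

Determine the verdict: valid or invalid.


Working backward. After the program, the postcondition h + 3*g - 4 > -7 must hold; in canonical form it is 3*g + h > -3.
Before g := acc - 4: 3*acc + h > 9
Before skip: 3*acc + h > 9
The weakest precondition is 3*acc + h > 9.
Check whether 3*acc + h > 5 implies it.
Countermodel: at the initial state acc = 0, h = 6, the precondition holds but the weakest precondition fails.
Answer: invalid


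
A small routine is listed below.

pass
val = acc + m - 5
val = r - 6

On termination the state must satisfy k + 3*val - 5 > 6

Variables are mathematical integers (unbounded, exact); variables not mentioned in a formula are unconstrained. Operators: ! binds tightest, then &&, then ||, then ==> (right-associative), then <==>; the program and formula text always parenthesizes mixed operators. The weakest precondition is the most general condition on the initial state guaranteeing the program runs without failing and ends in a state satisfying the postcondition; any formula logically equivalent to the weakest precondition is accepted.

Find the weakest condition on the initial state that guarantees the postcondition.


Working backward. After the program, the postcondition k + 3*val - 5 > 6 must hold; in canonical form it is k + 3*val > 11.
Before val := r - 6: k + 3*r > 29
Before val := acc + m - 5: k + 3*r > 29
Before skip: k + 3*r > 29
Answer: WP = k + 3*r > 29


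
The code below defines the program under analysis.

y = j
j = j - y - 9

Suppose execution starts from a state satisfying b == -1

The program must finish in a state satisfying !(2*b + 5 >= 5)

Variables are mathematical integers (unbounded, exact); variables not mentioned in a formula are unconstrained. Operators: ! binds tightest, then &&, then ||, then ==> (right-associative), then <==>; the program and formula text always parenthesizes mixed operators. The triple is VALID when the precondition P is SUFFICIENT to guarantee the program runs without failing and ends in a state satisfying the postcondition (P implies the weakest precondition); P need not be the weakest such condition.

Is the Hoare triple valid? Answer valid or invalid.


Working backward. After the program, the postcondition !(2*b + 5 >= 5) must hold; in canonical form it is !(2*b >= 0).
Before j := j - y - 9: !(2*b >= 0)
Before y := j: !(2*b >= 0)
The weakest precondition is !(2*b >= 0).
Check whether b == -1 implies it.
Every state satisfying the precondition satisfies the weakest precondition: the implication holds.
Answer: valid


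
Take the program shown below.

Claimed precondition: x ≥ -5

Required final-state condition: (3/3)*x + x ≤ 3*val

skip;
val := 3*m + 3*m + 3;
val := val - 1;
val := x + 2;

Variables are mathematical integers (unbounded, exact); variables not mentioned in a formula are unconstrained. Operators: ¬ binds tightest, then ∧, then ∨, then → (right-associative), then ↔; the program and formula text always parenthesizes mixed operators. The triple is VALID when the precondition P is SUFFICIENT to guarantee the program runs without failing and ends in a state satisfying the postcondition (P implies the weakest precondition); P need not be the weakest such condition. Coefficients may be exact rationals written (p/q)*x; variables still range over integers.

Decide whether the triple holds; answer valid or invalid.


Working backward. After the program, the postcondition (3/3)*x + x ≤ 3*val must hold; in canonical form it is 2*x ≤ 3*val.
Before val := x + 2: x ≥ -6
Before val := val - 1: x ≥ -6
Before val := 3*m + 3*m + 3: x ≥ -6
Before skip: x ≥ -6
The weakest precondition is x ≥ -6.
Check whether x ≥ -5 implies it.
Every state satisfying the precondition satisfies the weakest precondition: the implication holds.
Answer: valid


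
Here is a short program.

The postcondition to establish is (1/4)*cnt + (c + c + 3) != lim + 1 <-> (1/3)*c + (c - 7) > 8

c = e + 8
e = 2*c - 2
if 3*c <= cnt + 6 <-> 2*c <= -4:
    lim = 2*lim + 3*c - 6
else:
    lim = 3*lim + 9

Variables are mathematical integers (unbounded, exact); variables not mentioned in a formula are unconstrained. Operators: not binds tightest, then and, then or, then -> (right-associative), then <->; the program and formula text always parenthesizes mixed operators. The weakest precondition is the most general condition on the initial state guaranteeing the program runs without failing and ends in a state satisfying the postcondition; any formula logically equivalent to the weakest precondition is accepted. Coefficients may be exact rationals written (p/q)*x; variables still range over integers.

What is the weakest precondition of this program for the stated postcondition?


Working backward. After the program, the postcondition (1/4)*cnt + (c + c + 3) != lim + 1 <-> (1/3)*c + (c - 7) > 8 must hold; in canonical form it is 2*c + (1/4)*cnt != lim - 2 <-> (4/3)*c > 15.
Then branch requires (1/4)*cnt != c + 2*lim - 8 <-> (4/3)*c > 15; else branch requires 2*c + (1/4)*cnt != 3*lim + 7 <-> (4/3)*c > 15.
Before the if: ((3*c <= cnt + 6 <-> 2*c <= -4) -> ((1/4)*cnt != c + 2*lim - 8 <-> (4/3)*c > 15)) and ((not (3*c <= cnt + 6 <-> 2*c <= -4)) -> (2*c + (1/4)*cnt != 3*lim + 7 <-> (4/3)*c > 15))
Before e := 2*c - 2: ((3*c <= cnt + 6 <-> 2*c <= -4) -> ((1/4)*cnt != c + 2*lim - 8 <-> (4/3)*c > 15)) and ((not (3*c <= cnt + 6 <-> 2*c <= -4)) -> (2*c + (1/4)*cnt != 3*lim + 7 <-> (4/3)*c > 15))
Before c := e + 8: ((3*e <= cnt - 18 <-> 2*e <= -20) -> ((1/4)*cnt != e + 2*lim <-> (4/3)*e > 13/3)) and ((not (3*e <= cnt - 18 <-> 2*e <= -20)) -> ((1/4)*cnt + 2*e != 3*lim - 9 <-> (4/3)*e > 13/3))
Answer: WP = ((3*e <= cnt - 18 <-> 2*e <= -20) -> ((1/4)*cnt != e + 2*lim <-> (4/3)*e > 13/3)) and ((not (3*e <= cnt - 18 <-> 2*e <= -20)) -> ((1/4)*cnt + 2*e != 3*lim - 9 <-> (4/3)*e > 13/3))


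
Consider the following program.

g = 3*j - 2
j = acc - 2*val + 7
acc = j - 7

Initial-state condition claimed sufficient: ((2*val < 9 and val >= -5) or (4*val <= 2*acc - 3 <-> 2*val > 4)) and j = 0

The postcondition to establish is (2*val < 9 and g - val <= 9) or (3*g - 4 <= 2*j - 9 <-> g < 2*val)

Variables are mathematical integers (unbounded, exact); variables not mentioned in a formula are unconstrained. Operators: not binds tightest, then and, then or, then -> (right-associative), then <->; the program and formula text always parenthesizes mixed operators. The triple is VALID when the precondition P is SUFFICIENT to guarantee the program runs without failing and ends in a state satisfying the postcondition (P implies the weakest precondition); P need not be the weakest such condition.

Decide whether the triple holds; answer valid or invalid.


Working backward. After the program, the postcondition (2*val < 9 and g - val <= 9) or (3*g - 4 <= 2*j - 9 <-> g < 2*val) must hold; in canonical form it is (2*val < 9 and g <= val + 9) or (3*g <= 2*j - 5 <-> g < 2*val).
Before acc := j - 7: (2*val < 9 and g <= val + 9) or (3*g <= 2*j - 5 <-> g < 2*val)
Before j := acc - 2*val + 7: (2*val < 9 and g <= val + 9) or (3*g + 4*val <= 2*acc + 9 <-> g < 2*val)
Before g := 3*j - 2: (2*val < 9 and 3*j <= val + 11) or (9*j + 4*val <= 2*acc + 15 <-> 3*j < 2*val + 2)
The weakest precondition is (2*val < 9 and 3*j <= val + 11) or (9*j + 4*val <= 2*acc + 15 <-> 3*j < 2*val + 2).
Check whether ((2*val < 9 and val >= -5) or (4*val <= 2*acc - 3 <-> 2*val > 4)) and j = 0 implies it.
Countermodel: at the initial state acc = -23, j = 0, val = -12, the precondition holds but the weakest precondition fails.
Answer: invalid


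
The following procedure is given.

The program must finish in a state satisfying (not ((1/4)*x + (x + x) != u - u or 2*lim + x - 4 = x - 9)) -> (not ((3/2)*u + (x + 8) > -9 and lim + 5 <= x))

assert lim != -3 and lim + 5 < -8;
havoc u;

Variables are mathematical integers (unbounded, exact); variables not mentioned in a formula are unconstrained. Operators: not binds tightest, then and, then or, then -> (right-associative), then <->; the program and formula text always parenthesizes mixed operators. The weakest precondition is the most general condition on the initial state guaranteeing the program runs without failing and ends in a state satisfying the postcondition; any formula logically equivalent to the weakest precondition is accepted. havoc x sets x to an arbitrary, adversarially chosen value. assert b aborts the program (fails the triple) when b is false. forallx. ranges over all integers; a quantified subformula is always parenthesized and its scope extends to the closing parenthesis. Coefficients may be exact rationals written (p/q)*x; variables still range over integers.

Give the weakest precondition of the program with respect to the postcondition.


Working backward. After the program, the postcondition (not ((1/4)*x + (x + x) != u - u or 2*lim + x - 4 = x - 9)) -> (not ((3/2)*u + (x + 8) > -9 and lim + 5 <= x)) must hold; in canonical form it is (not ((9/4)*x != 0 or 2*lim = -5)) -> (not ((3/2)*u + x > -17 and lim <= x - 5)).
Before havoc u: forall u_1. ((not ((9/4)*x != 0 or 2*lim = -5)) -> (not ((3/2)*u_1 + x > -17 and lim <= x - 5)))
Before assert lim != -3 and lim + 5 < -8: lim != -3 and lim < -13 and (forall u_1. ((not ((9/4)*x != 0 or 2*lim = -5)) -> (not ((3/2)*u_1 + x > -17 and lim <= x - 5))))
Answer: WP = lim != -3 and lim < -13 and (forall u_1. ((not ((9/4)*x != 0 or 2*lim = -5)) -> (not ((3/2)*u_1 + x > -17 and lim <= x - 5))))


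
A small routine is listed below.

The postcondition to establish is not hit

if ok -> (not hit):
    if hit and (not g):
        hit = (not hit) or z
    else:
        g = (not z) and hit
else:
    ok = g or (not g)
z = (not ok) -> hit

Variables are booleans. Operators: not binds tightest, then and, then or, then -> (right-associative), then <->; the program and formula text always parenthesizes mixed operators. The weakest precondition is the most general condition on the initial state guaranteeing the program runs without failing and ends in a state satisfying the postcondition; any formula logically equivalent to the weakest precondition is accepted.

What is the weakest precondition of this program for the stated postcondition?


Working backward. After the program, not hit must hold.
Before z := (not ok) -> hit: not hit
Then branch requires ((hit and (not g)) -> (not ((not hit) or z))) and ((not (hit and (not g))) -> (not hit)); else branch requires not hit.
Before the if: ((ok -> (not hit)) -> (((hit and (not g)) -> (not ((not hit) or z))) and ((not (hit and (not g))) -> (not hit)))) and ((not (ok -> (not hit))) -> (not hit))
Answer: WP = ((ok -> (not hit)) -> (((hit and (not g)) -> (not ((not hit) or z))) and ((not (hit and (not g))) -> (not hit)))) and ((not (ok -> (not hit))) -> (not hit))


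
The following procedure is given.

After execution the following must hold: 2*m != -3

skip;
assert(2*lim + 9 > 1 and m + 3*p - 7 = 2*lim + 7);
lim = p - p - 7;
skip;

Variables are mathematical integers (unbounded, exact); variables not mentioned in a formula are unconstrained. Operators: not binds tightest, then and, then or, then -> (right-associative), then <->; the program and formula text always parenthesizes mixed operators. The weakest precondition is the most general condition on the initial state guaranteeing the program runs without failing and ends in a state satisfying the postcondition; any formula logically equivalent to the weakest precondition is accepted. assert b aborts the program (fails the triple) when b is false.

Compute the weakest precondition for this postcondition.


Working backward. After the program, 2*m != -3 must hold.
Before skip: 2*m != -3
Before lim := p - p - 7: 2*m != -3
Before assert 2*lim + 9 > 1 and m + 3*p - 7 = 2*lim + 7: 2*lim > -8 and m + 3*p = 2*lim + 14 and 2*m != -3
Before skip: 2*lim > -8 and m + 3*p = 2*lim + 14 and 2*m != -3
Answer: WP = 2*lim > -8 and m + 3*p = 2*lim + 14 and 2*m != -3


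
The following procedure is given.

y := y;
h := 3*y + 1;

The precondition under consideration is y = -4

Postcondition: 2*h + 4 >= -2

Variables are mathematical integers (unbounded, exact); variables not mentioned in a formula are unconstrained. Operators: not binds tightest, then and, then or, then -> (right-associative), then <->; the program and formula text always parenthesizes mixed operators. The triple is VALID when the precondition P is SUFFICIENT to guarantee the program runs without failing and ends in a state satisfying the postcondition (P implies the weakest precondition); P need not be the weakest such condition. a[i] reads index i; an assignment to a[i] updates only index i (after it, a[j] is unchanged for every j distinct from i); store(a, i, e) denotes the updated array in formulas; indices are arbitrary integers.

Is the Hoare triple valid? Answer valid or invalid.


Working backward. After the program, the postcondition 2*h + 4 >= -2 must hold; in canonical form it is 2*h >= -6.
Before h := 3*y + 1: 6*y >= -8
Before y := y: 6*y >= -8
The weakest precondition is 6*y >= -8.
Check whether y = -4 implies it.
Countermodel: at the initial state y = -4, the precondition holds but the weakest precondition fails.
Answer: invalid


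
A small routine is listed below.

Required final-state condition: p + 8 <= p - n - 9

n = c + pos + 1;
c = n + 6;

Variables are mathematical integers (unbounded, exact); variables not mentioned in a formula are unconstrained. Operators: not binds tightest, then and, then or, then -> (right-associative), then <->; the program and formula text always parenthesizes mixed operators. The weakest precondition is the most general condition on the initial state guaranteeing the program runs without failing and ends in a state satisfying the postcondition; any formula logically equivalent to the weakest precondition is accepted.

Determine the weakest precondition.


Working backward. After the program, the postcondition p + 8 <= p - n - 9 must hold; in canonical form it is n <= -17.
Before c := n + 6: n <= -17
Before n := c + pos + 1: c + pos <= -18
Answer: WP = c + pos <= -18


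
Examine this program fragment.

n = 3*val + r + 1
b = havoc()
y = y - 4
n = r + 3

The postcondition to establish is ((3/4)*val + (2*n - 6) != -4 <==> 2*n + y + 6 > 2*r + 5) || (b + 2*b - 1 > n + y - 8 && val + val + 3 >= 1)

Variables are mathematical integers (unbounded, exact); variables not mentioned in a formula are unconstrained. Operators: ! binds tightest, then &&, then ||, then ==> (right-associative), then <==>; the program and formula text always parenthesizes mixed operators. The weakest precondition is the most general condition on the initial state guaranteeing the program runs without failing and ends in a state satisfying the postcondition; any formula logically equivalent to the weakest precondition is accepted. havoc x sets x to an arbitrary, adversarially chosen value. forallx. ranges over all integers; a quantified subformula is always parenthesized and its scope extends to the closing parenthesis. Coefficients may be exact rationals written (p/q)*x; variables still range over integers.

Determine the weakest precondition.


Working backward. After the program, the postcondition ((3/4)*val + (2*n - 6) != -4 <==> 2*n + y + 6 > 2*r + 5) || (b + 2*b - 1 > n + y - 8 && val + val + 3 >= 1) must hold; in canonical form it is (2*n + (3/4)*val != 2 <==> 2*n + y > 2*r - 1) || (3*b > n + y - 7 && 2*val >= -2).
Before n := r + 3: (2*r + (3/4)*val != -4 <==> y > -7) || (3*b > r + y - 4 && 2*val >= -2)
Before y := y - 4: (2*r + (3/4)*val != -4 <==> y > -3) || (3*b > r + y - 8 && 2*val >= -2)
Before havoc b: forall b_1. ((2*r + (3/4)*val != -4 <==> y > -3) || (3*b_1 > r + y - 8 && 2*val >= -2))
Before n := 3*val + r + 1: forall b_1. ((2*r + (3/4)*val != -4 <==> y > -3) || (3*b_1 > r + y - 8 && 2*val >= -2))
Answer: WP = forall b_1. ((2*r + (3/4)*val != -4 <==> y > -3) || (3*b_1 > r + y - 8 && 2*val >= -2))


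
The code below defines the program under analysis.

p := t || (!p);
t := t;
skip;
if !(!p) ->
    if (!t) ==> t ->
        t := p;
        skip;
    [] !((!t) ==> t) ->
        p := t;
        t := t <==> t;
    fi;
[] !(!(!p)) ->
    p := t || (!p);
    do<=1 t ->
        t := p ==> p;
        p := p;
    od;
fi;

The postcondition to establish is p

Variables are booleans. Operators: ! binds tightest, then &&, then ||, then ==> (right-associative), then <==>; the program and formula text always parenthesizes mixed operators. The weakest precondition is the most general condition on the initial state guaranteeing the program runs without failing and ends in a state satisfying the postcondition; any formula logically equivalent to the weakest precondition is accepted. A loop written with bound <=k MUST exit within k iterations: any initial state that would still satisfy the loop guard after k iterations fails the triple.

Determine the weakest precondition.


Working backward. After the program, p must hold.
Then branch requires (((!t) ==> t) ==> p) && ((!((!t) ==> t)) ==> t); else branch requires (!t) && ((!t) ==> (t || (!p))).
Before the if: (p ==> ((((!t) ==> t) ==> p) && ((!((!t) ==> t)) ==> t))) && ((!p) ==> ((!t) && ((!t) ==> (t || (!p)))))
Before skip: (p ==> ((((!t) ==> t) ==> p) && ((!((!t) ==> t)) ==> t))) && ((!p) ==> ((!t) && ((!t) ==> (t || (!p)))))
Before t := t: (p ==> ((((!t) ==> t) ==> p) && ((!((!t) ==> t)) ==> t))) && ((!p) ==> ((!t) && ((!t) ==> (t || (!p)))))
Before p := t || (!p): ((t || (!p)) ==> ((((!t) ==> t) ==> (t || (!p))) && ((!((!t) ==> t)) ==> t))) && ((!(t || (!p))) ==> ((!t) && ((!t) ==> (t || (!(t || (!p)))))))
Answer: WP = ((t || (!p)) ==> ((((!t) ==> t) ==> (t || (!p))) && ((!((!t) ==> t)) ==> t))) && ((!(t || (!p))) ==> ((!t) && ((!t) ==> (t || (!(t || (!p)))))))


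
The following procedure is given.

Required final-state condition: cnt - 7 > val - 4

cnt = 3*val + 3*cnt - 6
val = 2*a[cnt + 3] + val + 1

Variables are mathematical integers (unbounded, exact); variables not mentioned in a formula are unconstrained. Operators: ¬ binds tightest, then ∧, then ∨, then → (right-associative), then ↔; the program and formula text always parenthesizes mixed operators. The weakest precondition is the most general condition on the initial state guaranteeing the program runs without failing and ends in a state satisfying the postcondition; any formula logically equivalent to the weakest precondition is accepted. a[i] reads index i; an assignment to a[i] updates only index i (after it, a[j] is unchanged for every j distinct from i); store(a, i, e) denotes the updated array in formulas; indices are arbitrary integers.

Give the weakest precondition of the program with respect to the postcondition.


Working backward. After the program, the postcondition cnt - 7 > val - 4 must hold; in canonical form it is cnt > val + 3.
Before val := 2*a[cnt + 3] + val + 1: cnt > 2*a[cnt + 3] + val + 4
Before cnt := 3*val + 3*cnt - 6: 3*cnt + 2*val > 2*a[3*cnt + 3*val - 3] + 10
Answer: WP = 3*cnt + 2*val > 2*a[3*cnt + 3*val - 3] + 10


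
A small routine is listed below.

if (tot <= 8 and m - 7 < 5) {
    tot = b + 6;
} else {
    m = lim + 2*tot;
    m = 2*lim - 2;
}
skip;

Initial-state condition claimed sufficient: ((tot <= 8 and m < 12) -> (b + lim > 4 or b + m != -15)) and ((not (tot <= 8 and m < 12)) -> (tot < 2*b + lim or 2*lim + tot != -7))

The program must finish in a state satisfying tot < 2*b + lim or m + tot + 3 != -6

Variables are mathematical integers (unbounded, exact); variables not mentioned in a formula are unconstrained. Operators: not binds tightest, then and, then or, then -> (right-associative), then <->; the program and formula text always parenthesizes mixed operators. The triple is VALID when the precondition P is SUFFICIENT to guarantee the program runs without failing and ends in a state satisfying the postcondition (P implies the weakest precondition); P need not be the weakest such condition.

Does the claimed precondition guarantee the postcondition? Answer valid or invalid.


Working backward. After the program, the postcondition tot < 2*b + lim or m + tot + 3 != -6 must hold; in canonical form it is tot < 2*b + lim or m + tot != -9.
Before skip: tot < 2*b + lim or m + tot != -9
Then branch requires b + lim > 6 or b + m != -15; else branch requires tot < 2*b + lim or 2*lim + tot != -7.
Before the if: ((tot <= 8 and m < 12) -> (b + lim > 6 or b + m != -15)) and ((not (tot <= 8 and m < 12)) -> (tot < 2*b + lim or 2*lim + tot != -7))
The weakest precondition is ((tot <= 8 and m < 12) -> (b + lim > 6 or b + m != -15)) and ((not (tot <= 8 and m < 12)) -> (tot < 2*b + lim or 2*lim + tot != -7)).
Check whether ((tot <= 8 and m < 12) -> (b + lim > 4 or b + m != -15)) and ((not (tot <= 8 and m < 12)) -> (tot < 2*b + lim or 2*lim + tot != -7)) implies it.
Countermodel: at the initial state b = -26, lim = 31, m = 11, tot = 8, the precondition holds but the weakest precondition fails.
Answer: invalid


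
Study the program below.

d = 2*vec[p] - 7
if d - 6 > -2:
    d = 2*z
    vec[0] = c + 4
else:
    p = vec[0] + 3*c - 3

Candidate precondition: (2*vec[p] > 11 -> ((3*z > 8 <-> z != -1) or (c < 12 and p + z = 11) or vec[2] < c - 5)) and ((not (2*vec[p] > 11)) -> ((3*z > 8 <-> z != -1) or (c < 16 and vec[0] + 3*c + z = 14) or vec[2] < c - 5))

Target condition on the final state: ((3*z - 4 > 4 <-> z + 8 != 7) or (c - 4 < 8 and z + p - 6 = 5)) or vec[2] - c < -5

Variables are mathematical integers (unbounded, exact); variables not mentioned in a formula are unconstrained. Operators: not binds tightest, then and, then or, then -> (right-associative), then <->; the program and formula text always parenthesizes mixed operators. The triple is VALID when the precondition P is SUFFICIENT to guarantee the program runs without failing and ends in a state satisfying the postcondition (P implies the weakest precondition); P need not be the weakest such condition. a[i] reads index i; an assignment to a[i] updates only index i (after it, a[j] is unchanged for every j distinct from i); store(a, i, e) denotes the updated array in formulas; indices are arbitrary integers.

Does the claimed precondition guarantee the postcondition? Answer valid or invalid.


Working backward. After the program, the postcondition ((3*z - 4 > 4 <-> z + 8 != 7) or (c - 4 < 8 and z + p - 6 = 5)) or vec[2] - c < -5 must hold; in canonical form it is (3*z > 8 <-> z != -1) or (c < 12 and p + z = 11) or vec[2] < c - 5.
Then branch requires (3*z > 8 <-> z != -1) or (c < 12 and p + z = 11) or vec[2] < c - 5; else branch requires (3*z > 8 <-> z != -1) or (c < 12 and vec[0] + 3*c + z = 14) or vec[2] < c - 5.
Before the if: (d > 4 -> ((3*z > 8 <-> z != -1) or (c < 12 and p + z = 11) or vec[2] < c - 5)) and ((not (d > 4)) -> ((3*z > 8 <-> z != -1) or (c < 12 and vec[0] + 3*c + z = 14) or vec[2] < c - 5))
Before d := 2*vec[p] - 7: (2*vec[p] > 11 -> ((3*z > 8 <-> z != -1) or (c < 12 and p + z = 11) or vec[2] < c - 5)) and ((not (2*vec[p] > 11)) -> ((3*z > 8 <-> z != -1) or (c < 12 and vec[0] + 3*c + z = 14) or vec[2] < c - 5))
The weakest precondition is (2*vec[p] > 11 -> ((3*z > 8 <-> z != -1) or (c < 12 and p + z = 11) or vec[2] < c - 5)) and ((not (2*vec[p] > 11)) -> ((3*z > 8 <-> z != -1) or (c < 12 and vec[0] + 3*c + z = 14) or vec[2] < c - 5)).
Check whether (2*vec[p] > 11 -> ((3*z > 8 <-> z != -1) or (c < 12 and p + z = 11) or vec[2] < c - 5)) and ((not (2*vec[p] > 11)) -> ((3*z > 8 <-> z != -1) or (c < 16 and vec[0] + 3*c + z = 14) or vec[2] < c - 5)) implies it.
Countermodel: at the initial state c = 15, p = 9, vec = {[0] = -31, [2] = 10, [9] = -6516, elsewhere -31}, z = 0, the precondition holds but the weakest precondition fails.
Answer: invalid


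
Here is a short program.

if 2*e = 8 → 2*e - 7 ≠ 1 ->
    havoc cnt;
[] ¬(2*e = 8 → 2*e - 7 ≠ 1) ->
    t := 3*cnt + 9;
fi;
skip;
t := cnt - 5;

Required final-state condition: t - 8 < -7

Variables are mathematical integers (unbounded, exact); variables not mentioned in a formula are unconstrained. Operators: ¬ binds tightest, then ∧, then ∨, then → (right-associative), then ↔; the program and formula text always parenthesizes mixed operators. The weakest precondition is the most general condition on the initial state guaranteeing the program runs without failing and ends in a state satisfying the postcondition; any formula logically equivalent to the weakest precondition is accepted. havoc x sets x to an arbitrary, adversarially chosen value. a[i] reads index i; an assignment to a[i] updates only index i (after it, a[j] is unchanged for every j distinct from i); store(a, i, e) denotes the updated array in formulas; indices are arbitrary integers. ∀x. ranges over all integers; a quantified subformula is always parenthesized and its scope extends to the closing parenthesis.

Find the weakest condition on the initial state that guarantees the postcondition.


Working backward. After the program, the postcondition t - 8 < -7 must hold; in canonical form it is t < 1.
Before t := cnt - 5: cnt < 6
Before skip: cnt < 6
Then branch requires ∀cnt_1. cnt_1 < 6; else branch requires cnt < 6.
Before the if: ((2*e = 8 → 2*e ≠ 8) → (∀cnt_1. cnt_1 < 6)) ∧ ((¬(2*e = 8 → 2*e ≠ 8)) → cnt < 6)
Answer: WP = ((2*e = 8 → 2*e ≠ 8) → (∀cnt_1. cnt_1 < 6)) ∧ ((¬(2*e = 8 → 2*e ≠ 8)) → cnt < 6)


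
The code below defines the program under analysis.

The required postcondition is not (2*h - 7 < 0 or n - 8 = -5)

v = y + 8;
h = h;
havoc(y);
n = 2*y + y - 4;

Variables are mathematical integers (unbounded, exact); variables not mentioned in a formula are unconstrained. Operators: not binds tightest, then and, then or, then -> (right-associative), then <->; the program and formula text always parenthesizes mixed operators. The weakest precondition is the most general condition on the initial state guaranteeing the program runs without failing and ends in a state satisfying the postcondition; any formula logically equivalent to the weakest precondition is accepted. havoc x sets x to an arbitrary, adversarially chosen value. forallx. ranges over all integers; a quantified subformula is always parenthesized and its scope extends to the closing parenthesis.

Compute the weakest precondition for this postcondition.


Working backward. After the program, the postcondition not (2*h - 7 < 0 or n - 8 = -5) must hold; in canonical form it is not (2*h < 7 or n = 3).
Before n := 2*y + y - 4: not (2*h < 7 or 3*y = 7)
Before havoc y: forall y_1. (not (2*h < 7 or 3*y_1 = 7))
Before h := h: forall y_1. (not (2*h < 7 or 3*y_1 = 7))
Before v := y + 8: forall y_1. (not (2*h < 7 or 3*y_1 = 7))
Answer: WP = forall y_1. (not (2*h < 7 or 3*y_1 = 7))


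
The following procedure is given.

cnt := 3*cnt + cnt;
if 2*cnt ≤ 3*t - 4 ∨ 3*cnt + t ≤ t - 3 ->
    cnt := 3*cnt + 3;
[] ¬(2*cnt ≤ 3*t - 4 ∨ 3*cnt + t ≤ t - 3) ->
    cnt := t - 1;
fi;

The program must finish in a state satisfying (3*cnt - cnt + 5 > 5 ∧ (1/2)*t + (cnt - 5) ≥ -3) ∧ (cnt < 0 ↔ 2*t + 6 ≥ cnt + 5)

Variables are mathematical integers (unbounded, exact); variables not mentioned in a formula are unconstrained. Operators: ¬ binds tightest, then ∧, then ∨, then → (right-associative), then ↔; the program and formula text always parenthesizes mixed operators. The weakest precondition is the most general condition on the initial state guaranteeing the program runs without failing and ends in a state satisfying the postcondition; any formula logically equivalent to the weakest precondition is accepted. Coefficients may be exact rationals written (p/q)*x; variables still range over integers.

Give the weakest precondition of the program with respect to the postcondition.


Working backward. After the program, the postcondition (3*cnt - cnt + 5 > 5 ∧ (1/2)*t + (cnt - 5) ≥ -3) ∧ (cnt < 0 ↔ 2*t + 6 ≥ cnt + 5) must hold; in canonical form it is 2*cnt > 0 ∧ cnt + (1/2)*t ≥ 2 ∧ (cnt < 0 ↔ 2*t ≥ cnt - 1).
Then branch requires 6*cnt > -6 ∧ 3*cnt + (1/2)*t ≥ -1 ∧ (3*cnt < -3 ↔ 2*t ≥ 3*cnt + 2); else branch requires 2*t > 2 ∧ (3/2)*t ≥ 3 ∧ (t < 1 ↔ t ≥ -2).
Before the if: ((2*cnt ≤ 3*t - 4 ∨ 3*cnt ≤ -3) → (6*cnt > -6 ∧ 3*cnt + (1/2)*t ≥ -1 ∧ (3*cnt < -3 ↔ 2*t ≥ 3*cnt + 2))) ∧ ((¬(2*cnt ≤ 3*t - 4 ∨ 3*cnt ≤ -3)) → (2*t > 2 ∧ (3/2)*t ≥ 3 ∧ (t < 1 ↔ t ≥ -2)))
Before cnt := 3*cnt + cnt: ((8*cnt ≤ 3*t - 4 ∨ 12*cnt ≤ -3) → (24*cnt > -6 ∧ 12*cnt + (1/2)*t ≥ -1 ∧ (12*cnt < -3 ↔ 2*t ≥ 12*cnt + 2))) ∧ ((¬(8*cnt ≤ 3*t - 4 ∨ 12*cnt ≤ -3)) → (2*t > 2 ∧ (3/2)*t ≥ 3 ∧ (t < 1 ↔ t ≥ -2)))
Answer: WP = ((8*cnt ≤ 3*t - 4 ∨ 12*cnt ≤ -3) → (24*cnt > -6 ∧ 12*cnt + (1/2)*t ≥ -1 ∧ (12*cnt < -3 ↔ 2*t ≥ 12*cnt + 2))) ∧ ((¬(8*cnt ≤ 3*t - 4 ∨ 12*cnt ≤ -3)) → (2*t > 2 ∧ (3/2)*t ≥ 3 ∧ (t < 1 ↔ t ≥ -2)))


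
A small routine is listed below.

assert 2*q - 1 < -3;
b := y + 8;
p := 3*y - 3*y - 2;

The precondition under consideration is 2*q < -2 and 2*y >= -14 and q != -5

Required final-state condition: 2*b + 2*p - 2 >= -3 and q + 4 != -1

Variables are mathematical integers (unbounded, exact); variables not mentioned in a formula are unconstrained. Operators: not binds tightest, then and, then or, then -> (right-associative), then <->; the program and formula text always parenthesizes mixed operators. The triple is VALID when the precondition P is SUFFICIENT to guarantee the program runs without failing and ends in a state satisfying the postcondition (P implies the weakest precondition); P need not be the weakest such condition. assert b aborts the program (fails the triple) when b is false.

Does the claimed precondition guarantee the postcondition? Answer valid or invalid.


Working backward. After the program, the postcondition 2*b + 2*p - 2 >= -3 and q + 4 != -1 must hold; in canonical form it is 2*b + 2*p >= -1 and q != -5.
Before p := 3*y - 3*y - 2: 2*b >= 3 and q != -5
Before b := y + 8: 2*y >= -13 and q != -5
Before assert 2*q - 1 < -3: 2*q < -2 and 2*y >= -13 and q != -5
The weakest precondition is 2*q < -2 and 2*y >= -13 and q != -5.
Check whether 2*q < -2 and 2*y >= -14 and q != -5 implies it.
Countermodel: at the initial state q = -6, y = -7, the precondition holds but the weakest precondition fails.
Answer: invalid
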